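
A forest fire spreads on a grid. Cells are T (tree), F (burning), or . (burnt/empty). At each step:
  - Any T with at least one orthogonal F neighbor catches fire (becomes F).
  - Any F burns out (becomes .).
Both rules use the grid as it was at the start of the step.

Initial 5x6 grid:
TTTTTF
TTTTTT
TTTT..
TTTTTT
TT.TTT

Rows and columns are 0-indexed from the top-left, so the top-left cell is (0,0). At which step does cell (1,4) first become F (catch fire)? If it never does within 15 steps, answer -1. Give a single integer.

Step 1: cell (1,4)='T' (+2 fires, +1 burnt)
Step 2: cell (1,4)='F' (+2 fires, +2 burnt)
  -> target ignites at step 2
Step 3: cell (1,4)='.' (+2 fires, +2 burnt)
Step 4: cell (1,4)='.' (+3 fires, +2 burnt)
Step 5: cell (1,4)='.' (+4 fires, +3 burnt)
Step 6: cell (1,4)='.' (+5 fires, +4 burnt)
Step 7: cell (1,4)='.' (+4 fires, +5 burnt)
Step 8: cell (1,4)='.' (+3 fires, +4 burnt)
Step 9: cell (1,4)='.' (+1 fires, +3 burnt)
Step 10: cell (1,4)='.' (+0 fires, +1 burnt)
  fire out at step 10

2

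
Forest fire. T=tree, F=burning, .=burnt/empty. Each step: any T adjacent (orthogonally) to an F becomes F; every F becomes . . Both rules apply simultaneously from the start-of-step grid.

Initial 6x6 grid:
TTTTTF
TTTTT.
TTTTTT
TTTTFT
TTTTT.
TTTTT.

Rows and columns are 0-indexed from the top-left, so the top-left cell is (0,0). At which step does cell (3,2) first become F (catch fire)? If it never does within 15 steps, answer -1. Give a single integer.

Step 1: cell (3,2)='T' (+5 fires, +2 burnt)
Step 2: cell (3,2)='F' (+7 fires, +5 burnt)
  -> target ignites at step 2
Step 3: cell (3,2)='.' (+6 fires, +7 burnt)
Step 4: cell (3,2)='.' (+6 fires, +6 burnt)
Step 5: cell (3,2)='.' (+5 fires, +6 burnt)
Step 6: cell (3,2)='.' (+2 fires, +5 burnt)
Step 7: cell (3,2)='.' (+0 fires, +2 burnt)
  fire out at step 7

2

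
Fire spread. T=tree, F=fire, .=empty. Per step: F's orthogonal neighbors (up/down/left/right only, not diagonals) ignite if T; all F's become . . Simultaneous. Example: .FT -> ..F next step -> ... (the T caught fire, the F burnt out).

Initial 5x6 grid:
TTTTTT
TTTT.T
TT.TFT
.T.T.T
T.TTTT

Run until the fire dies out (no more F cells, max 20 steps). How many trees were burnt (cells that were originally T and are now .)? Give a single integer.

Step 1: +2 fires, +1 burnt (F count now 2)
Step 2: +4 fires, +2 burnt (F count now 4)
Step 3: +5 fires, +4 burnt (F count now 5)
Step 4: +5 fires, +5 burnt (F count now 5)
Step 5: +3 fires, +5 burnt (F count now 3)
Step 6: +3 fires, +3 burnt (F count now 3)
Step 7: +0 fires, +3 burnt (F count now 0)
Fire out after step 7
Initially T: 23, now '.': 29
Total burnt (originally-T cells now '.'): 22

Answer: 22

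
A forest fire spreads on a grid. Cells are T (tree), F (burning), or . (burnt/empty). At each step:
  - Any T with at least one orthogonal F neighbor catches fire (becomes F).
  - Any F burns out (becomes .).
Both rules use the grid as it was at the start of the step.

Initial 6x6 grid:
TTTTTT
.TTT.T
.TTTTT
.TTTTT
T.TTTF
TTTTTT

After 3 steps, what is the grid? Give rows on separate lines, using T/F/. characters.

Step 1: 3 trees catch fire, 1 burn out
  TTTTTT
  .TTT.T
  .TTTTT
  .TTTTF
  T.TTF.
  TTTTTF
Step 2: 4 trees catch fire, 3 burn out
  TTTTTT
  .TTT.T
  .TTTTF
  .TTTF.
  T.TF..
  TTTTF.
Step 3: 5 trees catch fire, 4 burn out
  TTTTTT
  .TTT.F
  .TTTF.
  .TTF..
  T.F...
  TTTF..

TTTTTT
.TTT.F
.TTTF.
.TTF..
T.F...
TTTF..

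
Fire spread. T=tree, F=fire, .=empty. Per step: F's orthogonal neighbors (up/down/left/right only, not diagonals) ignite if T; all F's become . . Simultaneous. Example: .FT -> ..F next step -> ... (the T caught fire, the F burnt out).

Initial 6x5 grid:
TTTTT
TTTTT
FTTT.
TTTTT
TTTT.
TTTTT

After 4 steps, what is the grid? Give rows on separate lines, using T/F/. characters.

Step 1: 3 trees catch fire, 1 burn out
  TTTTT
  FTTTT
  .FTT.
  FTTTT
  TTTT.
  TTTTT
Step 2: 5 trees catch fire, 3 burn out
  FTTTT
  .FTTT
  ..FT.
  .FTTT
  FTTT.
  TTTTT
Step 3: 6 trees catch fire, 5 burn out
  .FTTT
  ..FTT
  ...F.
  ..FTT
  .FTT.
  FTTTT
Step 4: 5 trees catch fire, 6 burn out
  ..FTT
  ...FT
  .....
  ...FT
  ..FT.
  .FTTT

..FTT
...FT
.....
...FT
..FT.
.FTTT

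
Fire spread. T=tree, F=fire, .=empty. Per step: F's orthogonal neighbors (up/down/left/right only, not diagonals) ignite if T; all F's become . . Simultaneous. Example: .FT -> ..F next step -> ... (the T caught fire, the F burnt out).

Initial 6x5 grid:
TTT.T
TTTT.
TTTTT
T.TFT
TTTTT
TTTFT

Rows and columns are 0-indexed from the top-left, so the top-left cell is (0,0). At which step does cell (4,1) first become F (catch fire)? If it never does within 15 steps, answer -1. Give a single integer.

Step 1: cell (4,1)='T' (+6 fires, +2 burnt)
Step 2: cell (4,1)='T' (+6 fires, +6 burnt)
Step 3: cell (4,1)='F' (+4 fires, +6 burnt)
  -> target ignites at step 3
Step 4: cell (4,1)='.' (+4 fires, +4 burnt)
Step 5: cell (4,1)='.' (+3 fires, +4 burnt)
Step 6: cell (4,1)='.' (+1 fires, +3 burnt)
Step 7: cell (4,1)='.' (+0 fires, +1 burnt)
  fire out at step 7

3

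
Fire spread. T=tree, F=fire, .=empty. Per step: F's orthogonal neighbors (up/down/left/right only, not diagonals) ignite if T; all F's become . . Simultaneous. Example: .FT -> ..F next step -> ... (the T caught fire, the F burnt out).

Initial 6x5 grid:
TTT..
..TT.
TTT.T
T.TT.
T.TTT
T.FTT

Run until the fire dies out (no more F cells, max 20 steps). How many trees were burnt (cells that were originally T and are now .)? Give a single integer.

Step 1: +2 fires, +1 burnt (F count now 2)
Step 2: +3 fires, +2 burnt (F count now 3)
Step 3: +3 fires, +3 burnt (F count now 3)
Step 4: +2 fires, +3 burnt (F count now 2)
Step 5: +3 fires, +2 burnt (F count now 3)
Step 6: +2 fires, +3 burnt (F count now 2)
Step 7: +2 fires, +2 burnt (F count now 2)
Step 8: +1 fires, +2 burnt (F count now 1)
Step 9: +0 fires, +1 burnt (F count now 0)
Fire out after step 9
Initially T: 19, now '.': 29
Total burnt (originally-T cells now '.'): 18

Answer: 18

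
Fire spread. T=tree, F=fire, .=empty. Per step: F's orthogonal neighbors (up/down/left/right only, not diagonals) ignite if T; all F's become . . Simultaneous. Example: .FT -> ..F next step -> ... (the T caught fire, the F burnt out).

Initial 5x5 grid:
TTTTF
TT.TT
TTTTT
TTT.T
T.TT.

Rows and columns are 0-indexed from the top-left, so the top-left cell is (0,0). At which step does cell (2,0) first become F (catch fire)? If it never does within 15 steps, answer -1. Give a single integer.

Step 1: cell (2,0)='T' (+2 fires, +1 burnt)
Step 2: cell (2,0)='T' (+3 fires, +2 burnt)
Step 3: cell (2,0)='T' (+3 fires, +3 burnt)
Step 4: cell (2,0)='T' (+3 fires, +3 burnt)
Step 5: cell (2,0)='T' (+3 fires, +3 burnt)
Step 6: cell (2,0)='F' (+3 fires, +3 burnt)
  -> target ignites at step 6
Step 7: cell (2,0)='.' (+2 fires, +3 burnt)
Step 8: cell (2,0)='.' (+1 fires, +2 burnt)
Step 9: cell (2,0)='.' (+0 fires, +1 burnt)
  fire out at step 9

6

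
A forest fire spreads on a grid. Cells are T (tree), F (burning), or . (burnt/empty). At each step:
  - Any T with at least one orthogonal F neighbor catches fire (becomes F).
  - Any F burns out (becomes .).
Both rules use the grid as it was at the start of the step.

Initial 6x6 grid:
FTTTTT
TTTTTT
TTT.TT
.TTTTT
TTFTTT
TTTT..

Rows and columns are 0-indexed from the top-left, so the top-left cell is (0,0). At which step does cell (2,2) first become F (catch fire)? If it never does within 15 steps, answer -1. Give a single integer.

Step 1: cell (2,2)='T' (+6 fires, +2 burnt)
Step 2: cell (2,2)='F' (+10 fires, +6 burnt)
  -> target ignites at step 2
Step 3: cell (2,2)='.' (+6 fires, +10 burnt)
Step 4: cell (2,2)='.' (+4 fires, +6 burnt)
Step 5: cell (2,2)='.' (+3 fires, +4 burnt)
Step 6: cell (2,2)='.' (+1 fires, +3 burnt)
Step 7: cell (2,2)='.' (+0 fires, +1 burnt)
  fire out at step 7

2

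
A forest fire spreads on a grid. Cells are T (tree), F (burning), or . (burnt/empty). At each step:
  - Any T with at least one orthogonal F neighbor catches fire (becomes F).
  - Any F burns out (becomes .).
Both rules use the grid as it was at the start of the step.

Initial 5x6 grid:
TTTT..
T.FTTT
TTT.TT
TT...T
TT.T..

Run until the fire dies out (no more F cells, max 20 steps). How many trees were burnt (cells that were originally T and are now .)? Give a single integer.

Answer: 18

Derivation:
Step 1: +3 fires, +1 burnt (F count now 3)
Step 2: +4 fires, +3 burnt (F count now 4)
Step 3: +5 fires, +4 burnt (F count now 5)
Step 4: +4 fires, +5 burnt (F count now 4)
Step 5: +2 fires, +4 burnt (F count now 2)
Step 6: +0 fires, +2 burnt (F count now 0)
Fire out after step 6
Initially T: 19, now '.': 29
Total burnt (originally-T cells now '.'): 18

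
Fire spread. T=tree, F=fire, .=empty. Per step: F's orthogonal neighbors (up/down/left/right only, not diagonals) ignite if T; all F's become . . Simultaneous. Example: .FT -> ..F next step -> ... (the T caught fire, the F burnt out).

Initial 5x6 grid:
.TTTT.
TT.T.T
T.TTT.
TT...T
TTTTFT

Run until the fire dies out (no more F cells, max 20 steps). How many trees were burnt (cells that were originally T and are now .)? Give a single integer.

Step 1: +2 fires, +1 burnt (F count now 2)
Step 2: +2 fires, +2 burnt (F count now 2)
Step 3: +1 fires, +2 burnt (F count now 1)
Step 4: +2 fires, +1 burnt (F count now 2)
Step 5: +1 fires, +2 burnt (F count now 1)
Step 6: +1 fires, +1 burnt (F count now 1)
Step 7: +1 fires, +1 burnt (F count now 1)
Step 8: +1 fires, +1 burnt (F count now 1)
Step 9: +1 fires, +1 burnt (F count now 1)
Step 10: +1 fires, +1 burnt (F count now 1)
Step 11: +1 fires, +1 burnt (F count now 1)
Step 12: +2 fires, +1 burnt (F count now 2)
Step 13: +1 fires, +2 burnt (F count now 1)
Step 14: +2 fires, +1 burnt (F count now 2)
Step 15: +0 fires, +2 burnt (F count now 0)
Fire out after step 15
Initially T: 20, now '.': 29
Total burnt (originally-T cells now '.'): 19

Answer: 19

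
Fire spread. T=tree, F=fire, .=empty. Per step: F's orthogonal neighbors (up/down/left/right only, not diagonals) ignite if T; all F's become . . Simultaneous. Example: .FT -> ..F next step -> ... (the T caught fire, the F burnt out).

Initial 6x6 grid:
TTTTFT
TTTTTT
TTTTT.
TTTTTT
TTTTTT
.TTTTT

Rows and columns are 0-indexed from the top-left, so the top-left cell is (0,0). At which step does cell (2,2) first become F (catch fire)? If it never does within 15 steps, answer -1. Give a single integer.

Step 1: cell (2,2)='T' (+3 fires, +1 burnt)
Step 2: cell (2,2)='T' (+4 fires, +3 burnt)
Step 3: cell (2,2)='T' (+4 fires, +4 burnt)
Step 4: cell (2,2)='F' (+6 fires, +4 burnt)
  -> target ignites at step 4
Step 5: cell (2,2)='.' (+6 fires, +6 burnt)
Step 6: cell (2,2)='.' (+5 fires, +6 burnt)
Step 7: cell (2,2)='.' (+3 fires, +5 burnt)
Step 8: cell (2,2)='.' (+2 fires, +3 burnt)
Step 9: cell (2,2)='.' (+0 fires, +2 burnt)
  fire out at step 9

4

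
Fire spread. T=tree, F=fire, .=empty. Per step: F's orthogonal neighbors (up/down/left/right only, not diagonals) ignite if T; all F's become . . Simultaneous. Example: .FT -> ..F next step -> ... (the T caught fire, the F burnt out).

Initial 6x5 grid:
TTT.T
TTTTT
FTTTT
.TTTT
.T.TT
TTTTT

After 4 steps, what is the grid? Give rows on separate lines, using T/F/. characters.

Step 1: 2 trees catch fire, 1 burn out
  TTT.T
  FTTTT
  .FTTT
  .TTTT
  .T.TT
  TTTTT
Step 2: 4 trees catch fire, 2 burn out
  FTT.T
  .FTTT
  ..FTT
  .FTTT
  .T.TT
  TTTTT
Step 3: 5 trees catch fire, 4 burn out
  .FT.T
  ..FTT
  ...FT
  ..FTT
  .F.TT
  TTTTT
Step 4: 5 trees catch fire, 5 burn out
  ..F.T
  ...FT
  ....F
  ...FT
  ...TT
  TFTTT

..F.T
...FT
....F
...FT
...TT
TFTTT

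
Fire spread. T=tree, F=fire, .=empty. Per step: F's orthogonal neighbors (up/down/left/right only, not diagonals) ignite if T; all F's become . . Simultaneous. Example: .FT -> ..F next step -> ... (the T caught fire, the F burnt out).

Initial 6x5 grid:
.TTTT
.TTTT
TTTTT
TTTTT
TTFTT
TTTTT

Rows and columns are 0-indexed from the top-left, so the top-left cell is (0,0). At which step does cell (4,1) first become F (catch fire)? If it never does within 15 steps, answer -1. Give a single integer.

Step 1: cell (4,1)='F' (+4 fires, +1 burnt)
  -> target ignites at step 1
Step 2: cell (4,1)='.' (+7 fires, +4 burnt)
Step 3: cell (4,1)='.' (+7 fires, +7 burnt)
Step 4: cell (4,1)='.' (+5 fires, +7 burnt)
Step 5: cell (4,1)='.' (+3 fires, +5 burnt)
Step 6: cell (4,1)='.' (+1 fires, +3 burnt)
Step 7: cell (4,1)='.' (+0 fires, +1 burnt)
  fire out at step 7

1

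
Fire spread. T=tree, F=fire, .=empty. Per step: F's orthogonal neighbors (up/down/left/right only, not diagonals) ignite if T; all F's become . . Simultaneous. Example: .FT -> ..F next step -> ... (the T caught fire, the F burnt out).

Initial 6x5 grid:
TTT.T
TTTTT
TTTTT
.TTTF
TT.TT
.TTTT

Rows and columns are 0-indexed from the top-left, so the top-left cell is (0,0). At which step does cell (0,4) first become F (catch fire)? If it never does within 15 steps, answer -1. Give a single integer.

Step 1: cell (0,4)='T' (+3 fires, +1 burnt)
Step 2: cell (0,4)='T' (+5 fires, +3 burnt)
Step 3: cell (0,4)='F' (+5 fires, +5 burnt)
  -> target ignites at step 3
Step 4: cell (0,4)='.' (+4 fires, +5 burnt)
Step 5: cell (0,4)='.' (+5 fires, +4 burnt)
Step 6: cell (0,4)='.' (+2 fires, +5 burnt)
Step 7: cell (0,4)='.' (+1 fires, +2 burnt)
Step 8: cell (0,4)='.' (+0 fires, +1 burnt)
  fire out at step 8

3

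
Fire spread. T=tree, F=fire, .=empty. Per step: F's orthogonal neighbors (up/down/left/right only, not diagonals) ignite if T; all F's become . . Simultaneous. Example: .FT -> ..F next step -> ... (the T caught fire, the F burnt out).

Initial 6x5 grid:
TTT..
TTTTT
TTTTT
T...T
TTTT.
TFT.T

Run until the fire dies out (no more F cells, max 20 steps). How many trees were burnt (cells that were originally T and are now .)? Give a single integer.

Answer: 21

Derivation:
Step 1: +3 fires, +1 burnt (F count now 3)
Step 2: +2 fires, +3 burnt (F count now 2)
Step 3: +2 fires, +2 burnt (F count now 2)
Step 4: +1 fires, +2 burnt (F count now 1)
Step 5: +2 fires, +1 burnt (F count now 2)
Step 6: +3 fires, +2 burnt (F count now 3)
Step 7: +3 fires, +3 burnt (F count now 3)
Step 8: +3 fires, +3 burnt (F count now 3)
Step 9: +2 fires, +3 burnt (F count now 2)
Step 10: +0 fires, +2 burnt (F count now 0)
Fire out after step 10
Initially T: 22, now '.': 29
Total burnt (originally-T cells now '.'): 21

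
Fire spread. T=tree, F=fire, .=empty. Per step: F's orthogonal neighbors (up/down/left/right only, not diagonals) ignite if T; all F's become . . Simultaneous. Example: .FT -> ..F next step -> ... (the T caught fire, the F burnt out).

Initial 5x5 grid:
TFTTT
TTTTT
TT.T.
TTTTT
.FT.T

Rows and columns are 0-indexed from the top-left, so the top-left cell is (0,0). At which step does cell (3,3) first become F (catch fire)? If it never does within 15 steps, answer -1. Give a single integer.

Step 1: cell (3,3)='T' (+5 fires, +2 burnt)
Step 2: cell (3,3)='T' (+6 fires, +5 burnt)
Step 3: cell (3,3)='F' (+4 fires, +6 burnt)
  -> target ignites at step 3
Step 4: cell (3,3)='.' (+3 fires, +4 burnt)
Step 5: cell (3,3)='.' (+1 fires, +3 burnt)
Step 6: cell (3,3)='.' (+0 fires, +1 burnt)
  fire out at step 6

3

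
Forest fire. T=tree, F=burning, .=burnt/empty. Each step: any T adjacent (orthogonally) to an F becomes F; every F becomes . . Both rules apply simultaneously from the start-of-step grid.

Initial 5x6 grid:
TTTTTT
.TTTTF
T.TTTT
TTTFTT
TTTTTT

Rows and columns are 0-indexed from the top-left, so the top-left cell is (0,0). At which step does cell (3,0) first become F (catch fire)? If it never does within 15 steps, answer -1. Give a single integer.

Step 1: cell (3,0)='T' (+7 fires, +2 burnt)
Step 2: cell (3,0)='T' (+8 fires, +7 burnt)
Step 3: cell (3,0)='F' (+5 fires, +8 burnt)
  -> target ignites at step 3
Step 4: cell (3,0)='.' (+4 fires, +5 burnt)
Step 5: cell (3,0)='.' (+1 fires, +4 burnt)
Step 6: cell (3,0)='.' (+1 fires, +1 burnt)
Step 7: cell (3,0)='.' (+0 fires, +1 burnt)
  fire out at step 7

3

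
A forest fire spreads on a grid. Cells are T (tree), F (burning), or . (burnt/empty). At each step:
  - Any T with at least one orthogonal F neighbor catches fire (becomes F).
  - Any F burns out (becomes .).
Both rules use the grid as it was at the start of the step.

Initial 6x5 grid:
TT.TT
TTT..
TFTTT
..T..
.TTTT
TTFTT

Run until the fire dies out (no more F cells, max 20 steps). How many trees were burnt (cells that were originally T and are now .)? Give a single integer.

Answer: 18

Derivation:
Step 1: +6 fires, +2 burnt (F count now 6)
Step 2: +9 fires, +6 burnt (F count now 9)
Step 3: +3 fires, +9 burnt (F count now 3)
Step 4: +0 fires, +3 burnt (F count now 0)
Fire out after step 4
Initially T: 20, now '.': 28
Total burnt (originally-T cells now '.'): 18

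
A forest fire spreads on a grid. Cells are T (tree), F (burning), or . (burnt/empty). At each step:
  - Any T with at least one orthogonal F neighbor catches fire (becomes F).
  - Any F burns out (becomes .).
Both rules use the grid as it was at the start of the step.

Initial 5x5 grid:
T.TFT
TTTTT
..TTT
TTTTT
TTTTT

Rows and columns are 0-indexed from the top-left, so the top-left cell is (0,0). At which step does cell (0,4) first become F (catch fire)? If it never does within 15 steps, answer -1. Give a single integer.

Step 1: cell (0,4)='F' (+3 fires, +1 burnt)
  -> target ignites at step 1
Step 2: cell (0,4)='.' (+3 fires, +3 burnt)
Step 3: cell (0,4)='.' (+4 fires, +3 burnt)
Step 4: cell (0,4)='.' (+4 fires, +4 burnt)
Step 5: cell (0,4)='.' (+4 fires, +4 burnt)
Step 6: cell (0,4)='.' (+2 fires, +4 burnt)
Step 7: cell (0,4)='.' (+1 fires, +2 burnt)
Step 8: cell (0,4)='.' (+0 fires, +1 burnt)
  fire out at step 8

1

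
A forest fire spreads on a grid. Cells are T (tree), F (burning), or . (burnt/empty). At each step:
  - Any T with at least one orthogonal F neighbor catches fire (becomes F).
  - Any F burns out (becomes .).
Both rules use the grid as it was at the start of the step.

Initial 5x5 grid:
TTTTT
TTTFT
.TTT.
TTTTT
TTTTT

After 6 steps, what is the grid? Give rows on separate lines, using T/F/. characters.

Step 1: 4 trees catch fire, 1 burn out
  TTTFT
  TTF.F
  .TTF.
  TTTTT
  TTTTT
Step 2: 5 trees catch fire, 4 burn out
  TTF.F
  TF...
  .TF..
  TTTFT
  TTTTT
Step 3: 6 trees catch fire, 5 burn out
  TF...
  F....
  .F...
  TTF.F
  TTTFT
Step 4: 4 trees catch fire, 6 burn out
  F....
  .....
  .....
  TF...
  TTF.F
Step 5: 2 trees catch fire, 4 burn out
  .....
  .....
  .....
  F....
  TF...
Step 6: 1 trees catch fire, 2 burn out
  .....
  .....
  .....
  .....
  F....

.....
.....
.....
.....
F....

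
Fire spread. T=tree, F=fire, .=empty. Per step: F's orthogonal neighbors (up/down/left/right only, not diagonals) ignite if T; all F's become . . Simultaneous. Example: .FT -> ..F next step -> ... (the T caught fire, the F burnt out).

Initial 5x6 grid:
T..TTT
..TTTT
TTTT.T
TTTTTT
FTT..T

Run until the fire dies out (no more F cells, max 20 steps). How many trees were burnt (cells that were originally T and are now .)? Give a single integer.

Answer: 21

Derivation:
Step 1: +2 fires, +1 burnt (F count now 2)
Step 2: +3 fires, +2 burnt (F count now 3)
Step 3: +2 fires, +3 burnt (F count now 2)
Step 4: +2 fires, +2 burnt (F count now 2)
Step 5: +3 fires, +2 burnt (F count now 3)
Step 6: +2 fires, +3 burnt (F count now 2)
Step 7: +4 fires, +2 burnt (F count now 4)
Step 8: +2 fires, +4 burnt (F count now 2)
Step 9: +1 fires, +2 burnt (F count now 1)
Step 10: +0 fires, +1 burnt (F count now 0)
Fire out after step 10
Initially T: 22, now '.': 29
Total burnt (originally-T cells now '.'): 21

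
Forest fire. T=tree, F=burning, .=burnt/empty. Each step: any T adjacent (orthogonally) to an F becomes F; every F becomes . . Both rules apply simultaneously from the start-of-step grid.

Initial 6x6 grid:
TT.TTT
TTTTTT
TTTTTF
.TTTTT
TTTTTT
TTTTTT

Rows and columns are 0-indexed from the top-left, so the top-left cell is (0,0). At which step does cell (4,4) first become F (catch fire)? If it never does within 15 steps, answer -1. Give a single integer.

Step 1: cell (4,4)='T' (+3 fires, +1 burnt)
Step 2: cell (4,4)='T' (+5 fires, +3 burnt)
Step 3: cell (4,4)='F' (+6 fires, +5 burnt)
  -> target ignites at step 3
Step 4: cell (4,4)='.' (+6 fires, +6 burnt)
Step 5: cell (4,4)='.' (+5 fires, +6 burnt)
Step 6: cell (4,4)='.' (+4 fires, +5 burnt)
Step 7: cell (4,4)='.' (+3 fires, +4 burnt)
Step 8: cell (4,4)='.' (+1 fires, +3 burnt)
Step 9: cell (4,4)='.' (+0 fires, +1 burnt)
  fire out at step 9

3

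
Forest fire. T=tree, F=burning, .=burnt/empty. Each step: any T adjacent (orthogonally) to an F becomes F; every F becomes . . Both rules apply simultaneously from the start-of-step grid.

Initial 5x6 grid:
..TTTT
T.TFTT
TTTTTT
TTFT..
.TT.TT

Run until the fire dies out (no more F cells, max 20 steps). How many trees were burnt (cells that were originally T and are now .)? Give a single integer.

Answer: 19

Derivation:
Step 1: +8 fires, +2 burnt (F count now 8)
Step 2: +7 fires, +8 burnt (F count now 7)
Step 3: +3 fires, +7 burnt (F count now 3)
Step 4: +1 fires, +3 burnt (F count now 1)
Step 5: +0 fires, +1 burnt (F count now 0)
Fire out after step 5
Initially T: 21, now '.': 28
Total burnt (originally-T cells now '.'): 19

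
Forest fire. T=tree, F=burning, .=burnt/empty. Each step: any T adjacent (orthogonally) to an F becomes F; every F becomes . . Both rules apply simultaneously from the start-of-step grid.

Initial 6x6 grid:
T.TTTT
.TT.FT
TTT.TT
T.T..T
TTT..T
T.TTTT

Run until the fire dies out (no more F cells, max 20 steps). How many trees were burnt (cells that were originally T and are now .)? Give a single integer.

Step 1: +3 fires, +1 burnt (F count now 3)
Step 2: +3 fires, +3 burnt (F count now 3)
Step 3: +2 fires, +3 burnt (F count now 2)
Step 4: +2 fires, +2 burnt (F count now 2)
Step 5: +3 fires, +2 burnt (F count now 3)
Step 6: +3 fires, +3 burnt (F count now 3)
Step 7: +3 fires, +3 burnt (F count now 3)
Step 8: +3 fires, +3 burnt (F count now 3)
Step 9: +1 fires, +3 burnt (F count now 1)
Step 10: +1 fires, +1 burnt (F count now 1)
Step 11: +0 fires, +1 burnt (F count now 0)
Fire out after step 11
Initially T: 25, now '.': 35
Total burnt (originally-T cells now '.'): 24

Answer: 24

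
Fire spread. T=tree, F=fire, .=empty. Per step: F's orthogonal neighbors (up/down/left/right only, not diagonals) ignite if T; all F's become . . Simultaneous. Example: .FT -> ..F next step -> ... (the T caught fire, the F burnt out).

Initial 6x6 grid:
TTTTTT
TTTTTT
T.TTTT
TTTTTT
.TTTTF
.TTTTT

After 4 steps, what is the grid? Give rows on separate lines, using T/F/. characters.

Step 1: 3 trees catch fire, 1 burn out
  TTTTTT
  TTTTTT
  T.TTTT
  TTTTTF
  .TTTF.
  .TTTTF
Step 2: 4 trees catch fire, 3 burn out
  TTTTTT
  TTTTTT
  T.TTTF
  TTTTF.
  .TTF..
  .TTTF.
Step 3: 5 trees catch fire, 4 burn out
  TTTTTT
  TTTTTF
  T.TTF.
  TTTF..
  .TF...
  .TTF..
Step 4: 6 trees catch fire, 5 burn out
  TTTTTF
  TTTTF.
  T.TF..
  TTF...
  .F....
  .TF...

TTTTTF
TTTTF.
T.TF..
TTF...
.F....
.TF...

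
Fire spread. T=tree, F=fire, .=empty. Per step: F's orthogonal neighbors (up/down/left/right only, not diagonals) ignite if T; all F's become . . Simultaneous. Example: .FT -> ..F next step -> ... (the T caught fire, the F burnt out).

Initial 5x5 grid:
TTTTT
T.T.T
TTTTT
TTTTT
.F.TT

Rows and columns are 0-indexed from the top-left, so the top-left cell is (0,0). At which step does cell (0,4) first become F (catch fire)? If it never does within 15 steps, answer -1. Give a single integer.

Step 1: cell (0,4)='T' (+1 fires, +1 burnt)
Step 2: cell (0,4)='T' (+3 fires, +1 burnt)
Step 3: cell (0,4)='T' (+3 fires, +3 burnt)
Step 4: cell (0,4)='T' (+5 fires, +3 burnt)
Step 5: cell (0,4)='T' (+4 fires, +5 burnt)
Step 6: cell (0,4)='T' (+3 fires, +4 burnt)
Step 7: cell (0,4)='F' (+1 fires, +3 burnt)
  -> target ignites at step 7
Step 8: cell (0,4)='.' (+0 fires, +1 burnt)
  fire out at step 8

7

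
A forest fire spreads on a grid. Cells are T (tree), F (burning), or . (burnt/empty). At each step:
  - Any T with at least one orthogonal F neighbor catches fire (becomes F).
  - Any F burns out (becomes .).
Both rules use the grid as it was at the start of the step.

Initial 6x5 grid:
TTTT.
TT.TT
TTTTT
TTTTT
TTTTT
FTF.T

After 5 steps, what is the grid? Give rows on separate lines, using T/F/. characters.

Step 1: 3 trees catch fire, 2 burn out
  TTTT.
  TT.TT
  TTTTT
  TTTTT
  FTFTT
  .F..T
Step 2: 4 trees catch fire, 3 burn out
  TTTT.
  TT.TT
  TTTTT
  FTFTT
  .F.FT
  ....T
Step 3: 5 trees catch fire, 4 burn out
  TTTT.
  TT.TT
  FTFTT
  .F.FT
  ....F
  ....T
Step 4: 5 trees catch fire, 5 burn out
  TTTT.
  FT.TT
  .F.FT
  ....F
  .....
  ....F
Step 5: 4 trees catch fire, 5 burn out
  FTTT.
  .F.FT
  ....F
  .....
  .....
  .....

FTTT.
.F.FT
....F
.....
.....
.....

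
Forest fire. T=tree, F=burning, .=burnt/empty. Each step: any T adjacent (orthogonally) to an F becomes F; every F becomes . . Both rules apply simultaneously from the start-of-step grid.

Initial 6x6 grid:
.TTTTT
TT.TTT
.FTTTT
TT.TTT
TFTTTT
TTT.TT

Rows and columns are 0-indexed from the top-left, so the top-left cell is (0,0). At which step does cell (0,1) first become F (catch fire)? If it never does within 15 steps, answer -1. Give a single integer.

Step 1: cell (0,1)='T' (+6 fires, +2 burnt)
Step 2: cell (0,1)='F' (+7 fires, +6 burnt)
  -> target ignites at step 2
Step 3: cell (0,1)='.' (+5 fires, +7 burnt)
Step 4: cell (0,1)='.' (+6 fires, +5 burnt)
Step 5: cell (0,1)='.' (+4 fires, +6 burnt)
Step 6: cell (0,1)='.' (+1 fires, +4 burnt)
Step 7: cell (0,1)='.' (+0 fires, +1 burnt)
  fire out at step 7

2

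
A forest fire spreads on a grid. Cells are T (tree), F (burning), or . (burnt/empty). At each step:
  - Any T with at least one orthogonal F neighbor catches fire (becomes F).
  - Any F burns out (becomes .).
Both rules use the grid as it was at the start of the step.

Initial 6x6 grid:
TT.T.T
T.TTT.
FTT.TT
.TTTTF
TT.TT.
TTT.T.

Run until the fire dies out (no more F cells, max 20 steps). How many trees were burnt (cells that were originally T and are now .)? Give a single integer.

Step 1: +4 fires, +2 burnt (F count now 4)
Step 2: +6 fires, +4 burnt (F count now 6)
Step 3: +7 fires, +6 burnt (F count now 7)
Step 4: +3 fires, +7 burnt (F count now 3)
Step 5: +3 fires, +3 burnt (F count now 3)
Step 6: +0 fires, +3 burnt (F count now 0)
Fire out after step 6
Initially T: 24, now '.': 35
Total burnt (originally-T cells now '.'): 23

Answer: 23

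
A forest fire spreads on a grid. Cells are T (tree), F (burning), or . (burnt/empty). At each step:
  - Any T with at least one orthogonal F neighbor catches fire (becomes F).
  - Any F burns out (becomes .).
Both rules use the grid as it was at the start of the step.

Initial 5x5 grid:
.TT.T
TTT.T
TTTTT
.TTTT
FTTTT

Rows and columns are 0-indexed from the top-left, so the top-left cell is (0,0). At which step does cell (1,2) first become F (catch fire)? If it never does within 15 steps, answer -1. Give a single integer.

Step 1: cell (1,2)='T' (+1 fires, +1 burnt)
Step 2: cell (1,2)='T' (+2 fires, +1 burnt)
Step 3: cell (1,2)='T' (+3 fires, +2 burnt)
Step 4: cell (1,2)='T' (+5 fires, +3 burnt)
Step 5: cell (1,2)='F' (+5 fires, +5 burnt)
  -> target ignites at step 5
Step 6: cell (1,2)='.' (+2 fires, +5 burnt)
Step 7: cell (1,2)='.' (+1 fires, +2 burnt)
Step 8: cell (1,2)='.' (+1 fires, +1 burnt)
Step 9: cell (1,2)='.' (+0 fires, +1 burnt)
  fire out at step 9

5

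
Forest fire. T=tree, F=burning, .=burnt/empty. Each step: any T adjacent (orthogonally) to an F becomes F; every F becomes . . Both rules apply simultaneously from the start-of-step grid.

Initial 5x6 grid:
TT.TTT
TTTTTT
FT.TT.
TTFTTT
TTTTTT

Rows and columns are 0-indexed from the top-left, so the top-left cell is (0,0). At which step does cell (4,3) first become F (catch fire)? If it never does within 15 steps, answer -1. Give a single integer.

Step 1: cell (4,3)='T' (+6 fires, +2 burnt)
Step 2: cell (4,3)='F' (+7 fires, +6 burnt)
  -> target ignites at step 2
Step 3: cell (4,3)='.' (+6 fires, +7 burnt)
Step 4: cell (4,3)='.' (+3 fires, +6 burnt)
Step 5: cell (4,3)='.' (+2 fires, +3 burnt)
Step 6: cell (4,3)='.' (+1 fires, +2 burnt)
Step 7: cell (4,3)='.' (+0 fires, +1 burnt)
  fire out at step 7

2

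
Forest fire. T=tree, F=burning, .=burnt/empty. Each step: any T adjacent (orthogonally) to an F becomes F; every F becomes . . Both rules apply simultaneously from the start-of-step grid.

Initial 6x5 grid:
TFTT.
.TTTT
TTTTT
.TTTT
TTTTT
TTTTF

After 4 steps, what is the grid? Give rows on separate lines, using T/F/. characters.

Step 1: 5 trees catch fire, 2 burn out
  F.FT.
  .FTTT
  TTTTT
  .TTTT
  TTTTF
  TTTF.
Step 2: 6 trees catch fire, 5 burn out
  ...F.
  ..FTT
  TFTTT
  .TTTF
  TTTF.
  TTF..
Step 3: 8 trees catch fire, 6 burn out
  .....
  ...FT
  F.FTF
  .FTF.
  TTF..
  TF...
Step 4: 5 trees catch fire, 8 burn out
  .....
  ....F
  ...F.
  ..F..
  TF...
  F....

.....
....F
...F.
..F..
TF...
F....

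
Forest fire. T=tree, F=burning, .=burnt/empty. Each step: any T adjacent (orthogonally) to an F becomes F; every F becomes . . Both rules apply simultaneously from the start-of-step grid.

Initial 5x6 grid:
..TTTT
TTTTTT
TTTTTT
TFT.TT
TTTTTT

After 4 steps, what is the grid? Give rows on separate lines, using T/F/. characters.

Step 1: 4 trees catch fire, 1 burn out
  ..TTTT
  TTTTTT
  TFTTTT
  F.F.TT
  TFTTTT
Step 2: 5 trees catch fire, 4 burn out
  ..TTTT
  TFTTTT
  F.FTTT
  ....TT
  F.FTTT
Step 3: 4 trees catch fire, 5 burn out
  ..TTTT
  F.FTTT
  ...FTT
  ....TT
  ...FTT
Step 4: 4 trees catch fire, 4 burn out
  ..FTTT
  ...FTT
  ....FT
  ....TT
  ....FT

..FTTT
...FTT
....FT
....TT
....FT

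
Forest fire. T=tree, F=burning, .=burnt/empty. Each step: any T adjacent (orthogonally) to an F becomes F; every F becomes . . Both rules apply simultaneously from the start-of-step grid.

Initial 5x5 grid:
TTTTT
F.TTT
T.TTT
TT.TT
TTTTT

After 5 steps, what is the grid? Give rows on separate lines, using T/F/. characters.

Step 1: 2 trees catch fire, 1 burn out
  FTTTT
  ..TTT
  F.TTT
  TT.TT
  TTTTT
Step 2: 2 trees catch fire, 2 burn out
  .FTTT
  ..TTT
  ..TTT
  FT.TT
  TTTTT
Step 3: 3 trees catch fire, 2 burn out
  ..FTT
  ..TTT
  ..TTT
  .F.TT
  FTTTT
Step 4: 3 trees catch fire, 3 burn out
  ...FT
  ..FTT
  ..TTT
  ...TT
  .FTTT
Step 5: 4 trees catch fire, 3 burn out
  ....F
  ...FT
  ..FTT
  ...TT
  ..FTT

....F
...FT
..FTT
...TT
..FTT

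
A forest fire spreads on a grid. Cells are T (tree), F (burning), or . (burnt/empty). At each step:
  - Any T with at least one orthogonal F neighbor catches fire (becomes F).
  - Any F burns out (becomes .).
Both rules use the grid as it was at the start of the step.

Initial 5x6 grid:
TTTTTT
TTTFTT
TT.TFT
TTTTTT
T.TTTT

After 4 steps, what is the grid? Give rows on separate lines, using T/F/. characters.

Step 1: 6 trees catch fire, 2 burn out
  TTTFTT
  TTF.FT
  TT.F.F
  TTTTFT
  T.TTTT
Step 2: 7 trees catch fire, 6 burn out
  TTF.FT
  TF...F
  TT....
  TTTF.F
  T.TTFT
Step 3: 7 trees catch fire, 7 burn out
  TF...F
  F.....
  TF....
  TTF...
  T.TF.F
Step 4: 4 trees catch fire, 7 burn out
  F.....
  ......
  F.....
  TF....
  T.F...

F.....
......
F.....
TF....
T.F...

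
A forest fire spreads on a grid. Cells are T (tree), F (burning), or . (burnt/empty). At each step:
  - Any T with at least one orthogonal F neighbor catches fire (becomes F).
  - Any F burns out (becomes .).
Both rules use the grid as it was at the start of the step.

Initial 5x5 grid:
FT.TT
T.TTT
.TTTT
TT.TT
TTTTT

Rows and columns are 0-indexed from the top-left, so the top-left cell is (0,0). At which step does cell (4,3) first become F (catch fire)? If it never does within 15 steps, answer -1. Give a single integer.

Step 1: cell (4,3)='T' (+2 fires, +1 burnt)
Step 2: cell (4,3)='T' (+0 fires, +2 burnt)
  fire out at step 2
Target never catches fire within 15 steps

-1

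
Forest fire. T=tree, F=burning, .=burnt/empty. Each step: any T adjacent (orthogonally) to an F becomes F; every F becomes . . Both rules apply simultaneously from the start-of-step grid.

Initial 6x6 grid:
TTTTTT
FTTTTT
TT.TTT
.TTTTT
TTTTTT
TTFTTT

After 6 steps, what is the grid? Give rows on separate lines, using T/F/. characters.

Step 1: 6 trees catch fire, 2 burn out
  FTTTTT
  .FTTTT
  FT.TTT
  .TTTTT
  TTFTTT
  TF.FTT
Step 2: 8 trees catch fire, 6 burn out
  .FTTTT
  ..FTTT
  .F.TTT
  .TFTTT
  TF.FTT
  F...FT
Step 3: 7 trees catch fire, 8 burn out
  ..FTTT
  ...FTT
  ...TTT
  .F.FTT
  F...FT
  .....F
Step 4: 5 trees catch fire, 7 burn out
  ...FTT
  ....FT
  ...FTT
  ....FT
  .....F
  ......
Step 5: 4 trees catch fire, 5 burn out
  ....FT
  .....F
  ....FT
  .....F
  ......
  ......
Step 6: 2 trees catch fire, 4 burn out
  .....F
  ......
  .....F
  ......
  ......
  ......

.....F
......
.....F
......
......
......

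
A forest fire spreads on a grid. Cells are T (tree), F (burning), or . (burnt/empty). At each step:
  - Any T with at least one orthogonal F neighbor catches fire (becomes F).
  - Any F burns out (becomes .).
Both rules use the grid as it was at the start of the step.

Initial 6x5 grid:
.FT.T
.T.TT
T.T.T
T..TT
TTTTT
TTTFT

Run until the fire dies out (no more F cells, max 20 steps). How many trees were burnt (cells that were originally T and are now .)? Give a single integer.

Step 1: +5 fires, +2 burnt (F count now 5)
Step 2: +4 fires, +5 burnt (F count now 4)
Step 3: +3 fires, +4 burnt (F count now 3)
Step 4: +2 fires, +3 burnt (F count now 2)
Step 5: +2 fires, +2 burnt (F count now 2)
Step 6: +3 fires, +2 burnt (F count now 3)
Step 7: +0 fires, +3 burnt (F count now 0)
Fire out after step 7
Initially T: 20, now '.': 29
Total burnt (originally-T cells now '.'): 19

Answer: 19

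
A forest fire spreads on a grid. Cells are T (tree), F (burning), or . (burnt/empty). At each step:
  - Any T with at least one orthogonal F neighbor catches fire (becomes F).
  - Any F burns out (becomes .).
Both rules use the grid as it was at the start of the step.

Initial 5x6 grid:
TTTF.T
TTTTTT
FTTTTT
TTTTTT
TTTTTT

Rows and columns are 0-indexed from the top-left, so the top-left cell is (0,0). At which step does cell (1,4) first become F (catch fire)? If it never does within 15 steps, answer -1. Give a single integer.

Step 1: cell (1,4)='T' (+5 fires, +2 burnt)
Step 2: cell (1,4)='F' (+9 fires, +5 burnt)
  -> target ignites at step 2
Step 3: cell (1,4)='.' (+5 fires, +9 burnt)
Step 4: cell (1,4)='.' (+5 fires, +5 burnt)
Step 5: cell (1,4)='.' (+2 fires, +5 burnt)
Step 6: cell (1,4)='.' (+1 fires, +2 burnt)
Step 7: cell (1,4)='.' (+0 fires, +1 burnt)
  fire out at step 7

2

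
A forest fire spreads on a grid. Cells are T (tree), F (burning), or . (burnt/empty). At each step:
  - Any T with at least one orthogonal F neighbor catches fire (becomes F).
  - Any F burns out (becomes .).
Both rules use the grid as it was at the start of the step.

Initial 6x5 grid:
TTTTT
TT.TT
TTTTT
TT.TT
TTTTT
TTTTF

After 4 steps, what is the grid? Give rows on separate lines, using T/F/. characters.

Step 1: 2 trees catch fire, 1 burn out
  TTTTT
  TT.TT
  TTTTT
  TT.TT
  TTTTF
  TTTF.
Step 2: 3 trees catch fire, 2 burn out
  TTTTT
  TT.TT
  TTTTT
  TT.TF
  TTTF.
  TTF..
Step 3: 4 trees catch fire, 3 burn out
  TTTTT
  TT.TT
  TTTTF
  TT.F.
  TTF..
  TF...
Step 4: 4 trees catch fire, 4 burn out
  TTTTT
  TT.TF
  TTTF.
  TT...
  TF...
  F....

TTTTT
TT.TF
TTTF.
TT...
TF...
F....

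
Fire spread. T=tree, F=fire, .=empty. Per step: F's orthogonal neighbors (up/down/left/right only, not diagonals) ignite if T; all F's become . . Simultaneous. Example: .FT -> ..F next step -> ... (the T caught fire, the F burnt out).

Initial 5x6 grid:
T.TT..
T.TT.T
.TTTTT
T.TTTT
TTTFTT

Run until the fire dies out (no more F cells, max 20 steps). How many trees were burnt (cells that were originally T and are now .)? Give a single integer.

Answer: 20

Derivation:
Step 1: +3 fires, +1 burnt (F count now 3)
Step 2: +5 fires, +3 burnt (F count now 5)
Step 3: +5 fires, +5 burnt (F count now 5)
Step 4: +5 fires, +5 burnt (F count now 5)
Step 5: +2 fires, +5 burnt (F count now 2)
Step 6: +0 fires, +2 burnt (F count now 0)
Fire out after step 6
Initially T: 22, now '.': 28
Total burnt (originally-T cells now '.'): 20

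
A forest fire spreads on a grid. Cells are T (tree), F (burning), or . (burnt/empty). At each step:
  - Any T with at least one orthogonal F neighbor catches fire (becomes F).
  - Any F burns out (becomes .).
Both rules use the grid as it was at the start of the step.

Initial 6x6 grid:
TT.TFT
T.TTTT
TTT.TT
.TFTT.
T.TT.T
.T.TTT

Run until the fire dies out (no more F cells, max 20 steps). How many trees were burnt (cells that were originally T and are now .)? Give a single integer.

Step 1: +7 fires, +2 burnt (F count now 7)
Step 2: +7 fires, +7 burnt (F count now 7)
Step 3: +3 fires, +7 burnt (F count now 3)
Step 4: +2 fires, +3 burnt (F count now 2)
Step 5: +2 fires, +2 burnt (F count now 2)
Step 6: +2 fires, +2 burnt (F count now 2)
Step 7: +0 fires, +2 burnt (F count now 0)
Fire out after step 7
Initially T: 25, now '.': 34
Total burnt (originally-T cells now '.'): 23

Answer: 23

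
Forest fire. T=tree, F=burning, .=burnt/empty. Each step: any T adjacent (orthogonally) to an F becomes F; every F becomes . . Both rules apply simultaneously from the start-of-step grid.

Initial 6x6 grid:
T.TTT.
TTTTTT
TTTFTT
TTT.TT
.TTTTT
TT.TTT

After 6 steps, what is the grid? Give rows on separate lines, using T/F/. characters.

Step 1: 3 trees catch fire, 1 burn out
  T.TTT.
  TTTFTT
  TTF.FT
  TTT.TT
  .TTTTT
  TT.TTT
Step 2: 7 trees catch fire, 3 burn out
  T.TFT.
  TTF.FT
  TF...F
  TTF.FT
  .TTTTT
  TT.TTT
Step 3: 9 trees catch fire, 7 burn out
  T.F.F.
  TF...F
  F.....
  TF...F
  .TFTFT
  TT.TTT
Step 4: 6 trees catch fire, 9 burn out
  T.....
  F.....
  ......
  F.....
  .F.F.F
  TT.TFT
Step 5: 4 trees catch fire, 6 burn out
  F.....
  ......
  ......
  ......
  ......
  TF.F.F
Step 6: 1 trees catch fire, 4 burn out
  ......
  ......
  ......
  ......
  ......
  F.....

......
......
......
......
......
F.....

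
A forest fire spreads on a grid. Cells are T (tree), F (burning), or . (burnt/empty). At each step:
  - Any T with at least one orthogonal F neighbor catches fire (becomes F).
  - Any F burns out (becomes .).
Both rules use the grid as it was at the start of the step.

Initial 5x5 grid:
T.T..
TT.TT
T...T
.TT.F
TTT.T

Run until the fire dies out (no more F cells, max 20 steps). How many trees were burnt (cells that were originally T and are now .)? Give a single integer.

Step 1: +2 fires, +1 burnt (F count now 2)
Step 2: +1 fires, +2 burnt (F count now 1)
Step 3: +1 fires, +1 burnt (F count now 1)
Step 4: +0 fires, +1 burnt (F count now 0)
Fire out after step 4
Initially T: 14, now '.': 15
Total burnt (originally-T cells now '.'): 4

Answer: 4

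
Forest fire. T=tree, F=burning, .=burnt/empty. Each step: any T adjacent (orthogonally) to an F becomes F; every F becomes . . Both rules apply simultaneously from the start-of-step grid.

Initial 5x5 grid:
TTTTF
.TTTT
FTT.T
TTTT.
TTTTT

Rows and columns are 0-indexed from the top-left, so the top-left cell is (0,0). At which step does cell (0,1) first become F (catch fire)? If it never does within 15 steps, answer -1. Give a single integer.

Step 1: cell (0,1)='T' (+4 fires, +2 burnt)
Step 2: cell (0,1)='T' (+7 fires, +4 burnt)
Step 3: cell (0,1)='F' (+4 fires, +7 burnt)
  -> target ignites at step 3
Step 4: cell (0,1)='.' (+3 fires, +4 burnt)
Step 5: cell (0,1)='.' (+1 fires, +3 burnt)
Step 6: cell (0,1)='.' (+1 fires, +1 burnt)
Step 7: cell (0,1)='.' (+0 fires, +1 burnt)
  fire out at step 7

3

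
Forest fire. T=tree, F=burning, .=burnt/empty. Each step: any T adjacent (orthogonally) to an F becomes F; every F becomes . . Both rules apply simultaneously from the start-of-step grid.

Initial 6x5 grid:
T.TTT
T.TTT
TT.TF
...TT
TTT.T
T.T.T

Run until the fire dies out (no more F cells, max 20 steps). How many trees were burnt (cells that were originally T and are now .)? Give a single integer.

Step 1: +3 fires, +1 burnt (F count now 3)
Step 2: +4 fires, +3 burnt (F count now 4)
Step 3: +3 fires, +4 burnt (F count now 3)
Step 4: +1 fires, +3 burnt (F count now 1)
Step 5: +0 fires, +1 burnt (F count now 0)
Fire out after step 5
Initially T: 20, now '.': 21
Total burnt (originally-T cells now '.'): 11

Answer: 11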